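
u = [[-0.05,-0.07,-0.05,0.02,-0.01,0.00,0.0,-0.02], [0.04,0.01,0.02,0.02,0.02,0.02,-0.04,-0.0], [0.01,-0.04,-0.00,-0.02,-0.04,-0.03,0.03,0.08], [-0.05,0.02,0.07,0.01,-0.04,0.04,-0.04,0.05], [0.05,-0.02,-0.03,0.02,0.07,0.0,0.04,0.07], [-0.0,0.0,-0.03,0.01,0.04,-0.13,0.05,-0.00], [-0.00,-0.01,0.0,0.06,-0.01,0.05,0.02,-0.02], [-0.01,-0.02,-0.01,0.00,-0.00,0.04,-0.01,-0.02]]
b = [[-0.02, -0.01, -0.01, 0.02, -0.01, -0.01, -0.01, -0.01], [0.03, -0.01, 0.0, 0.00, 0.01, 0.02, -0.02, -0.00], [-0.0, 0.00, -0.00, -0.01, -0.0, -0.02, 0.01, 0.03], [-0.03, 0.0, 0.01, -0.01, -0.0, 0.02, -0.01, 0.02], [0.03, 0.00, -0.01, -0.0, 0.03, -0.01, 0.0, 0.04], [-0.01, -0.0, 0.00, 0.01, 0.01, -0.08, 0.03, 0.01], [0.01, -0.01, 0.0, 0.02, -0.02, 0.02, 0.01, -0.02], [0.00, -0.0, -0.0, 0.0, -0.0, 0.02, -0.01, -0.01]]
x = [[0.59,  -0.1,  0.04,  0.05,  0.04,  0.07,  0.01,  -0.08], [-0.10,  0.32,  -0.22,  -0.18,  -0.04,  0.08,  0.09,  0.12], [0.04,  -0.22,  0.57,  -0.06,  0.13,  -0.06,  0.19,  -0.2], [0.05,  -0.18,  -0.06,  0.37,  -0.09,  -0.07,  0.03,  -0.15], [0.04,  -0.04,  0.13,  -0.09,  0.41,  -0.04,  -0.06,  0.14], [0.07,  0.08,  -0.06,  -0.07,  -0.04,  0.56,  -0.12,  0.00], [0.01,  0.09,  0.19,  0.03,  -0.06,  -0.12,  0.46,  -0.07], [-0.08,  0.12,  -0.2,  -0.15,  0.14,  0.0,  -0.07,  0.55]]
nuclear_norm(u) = 0.72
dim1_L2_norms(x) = [0.61, 0.47, 0.69, 0.46, 0.47, 0.59, 0.53, 0.64]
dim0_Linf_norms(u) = [0.05, 0.07, 0.07, 0.06, 0.07, 0.13, 0.05, 0.08]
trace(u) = -0.09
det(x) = -0.00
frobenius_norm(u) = 0.30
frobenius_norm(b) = 0.14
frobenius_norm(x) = 1.60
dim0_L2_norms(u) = [0.1, 0.09, 0.1, 0.07, 0.1, 0.15, 0.09, 0.12]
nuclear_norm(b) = 0.31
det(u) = 0.00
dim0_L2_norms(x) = [0.61, 0.47, 0.69, 0.46, 0.47, 0.59, 0.53, 0.64]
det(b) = 0.00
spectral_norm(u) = 0.19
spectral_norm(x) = 1.00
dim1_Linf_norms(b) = [0.02, 0.03, 0.03, 0.03, 0.04, 0.08, 0.02, 0.02]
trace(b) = -0.09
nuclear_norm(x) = 3.83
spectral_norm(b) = 0.10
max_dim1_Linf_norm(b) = 0.08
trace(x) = 3.83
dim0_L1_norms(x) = [0.98, 1.15, 1.47, 1.0, 0.95, 1.0, 1.03, 1.31]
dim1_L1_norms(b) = [0.1, 0.09, 0.07, 0.1, 0.12, 0.15, 0.11, 0.04]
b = u @ x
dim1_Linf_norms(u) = [0.07, 0.04, 0.08, 0.07, 0.07, 0.13, 0.06, 0.04]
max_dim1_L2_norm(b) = 0.09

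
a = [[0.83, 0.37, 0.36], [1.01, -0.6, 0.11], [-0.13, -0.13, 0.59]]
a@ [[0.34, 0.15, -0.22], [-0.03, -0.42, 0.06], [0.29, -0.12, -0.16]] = [[0.38, -0.07, -0.22], [0.39, 0.39, -0.28], [0.13, -0.04, -0.07]]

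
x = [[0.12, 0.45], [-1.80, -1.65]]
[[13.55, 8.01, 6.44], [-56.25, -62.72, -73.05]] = x @ [[4.83, 24.52, 36.34], [28.82, 11.26, 4.63]]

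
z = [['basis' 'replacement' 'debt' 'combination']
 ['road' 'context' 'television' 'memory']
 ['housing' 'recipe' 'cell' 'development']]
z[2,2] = 'cell'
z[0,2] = 'debt'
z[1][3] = 'memory'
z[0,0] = 'basis'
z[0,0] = 'basis'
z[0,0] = 'basis'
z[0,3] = 'combination'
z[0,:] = ['basis', 'replacement', 'debt', 'combination']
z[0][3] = 'combination'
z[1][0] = 'road'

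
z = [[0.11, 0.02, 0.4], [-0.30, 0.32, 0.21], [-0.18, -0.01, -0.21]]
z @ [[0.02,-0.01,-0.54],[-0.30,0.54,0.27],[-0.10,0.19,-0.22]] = [[-0.04, 0.09, -0.14], [-0.12, 0.22, 0.20], [0.02, -0.04, 0.14]]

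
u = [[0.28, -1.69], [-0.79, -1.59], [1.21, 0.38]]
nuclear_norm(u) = 3.76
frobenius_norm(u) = 2.77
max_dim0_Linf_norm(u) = 1.69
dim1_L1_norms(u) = [1.97, 2.38, 1.59]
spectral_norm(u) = 2.44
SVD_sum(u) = [[-0.47, -1.44], [-0.55, -1.67], [0.23, 0.70]] + [[0.75, -0.25], [-0.24, 0.08], [0.98, -0.32]]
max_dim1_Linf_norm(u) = 1.69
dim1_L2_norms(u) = [1.71, 1.78, 1.27]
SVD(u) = [[-0.62, 0.6], [-0.72, -0.19], [0.3, 0.78]] @ diag([2.436815518872732, 1.3255678507647268]) @ [[0.31, 0.95], [0.95, -0.31]]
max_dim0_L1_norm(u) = 3.66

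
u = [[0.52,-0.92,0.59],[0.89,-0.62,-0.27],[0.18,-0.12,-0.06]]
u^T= [[0.52, 0.89, 0.18], [-0.92, -0.62, -0.12], [0.59, -0.27, -0.06]]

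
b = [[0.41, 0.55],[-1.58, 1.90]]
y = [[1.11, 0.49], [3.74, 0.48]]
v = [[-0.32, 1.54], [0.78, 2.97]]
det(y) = -1.30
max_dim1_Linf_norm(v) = 2.97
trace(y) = 1.59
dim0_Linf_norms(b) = [1.58, 1.9]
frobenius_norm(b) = 2.56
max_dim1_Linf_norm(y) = 3.74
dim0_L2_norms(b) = [1.63, 1.98]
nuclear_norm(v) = 4.03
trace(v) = 2.65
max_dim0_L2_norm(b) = 1.98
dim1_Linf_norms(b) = [0.55, 1.9]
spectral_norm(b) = 2.48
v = y @ b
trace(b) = 2.31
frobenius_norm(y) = 3.96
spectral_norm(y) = 3.95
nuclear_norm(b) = 3.14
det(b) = 1.65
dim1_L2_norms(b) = [0.69, 2.47]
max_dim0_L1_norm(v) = 4.51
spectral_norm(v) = 3.39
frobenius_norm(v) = 3.45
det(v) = -2.15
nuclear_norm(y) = 4.28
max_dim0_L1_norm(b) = 2.45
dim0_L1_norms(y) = [4.85, 0.97]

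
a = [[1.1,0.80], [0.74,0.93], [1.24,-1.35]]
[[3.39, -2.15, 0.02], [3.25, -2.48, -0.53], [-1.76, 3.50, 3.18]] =a @ [[1.28, -0.04, 1.04], [2.48, -2.63, -1.4]]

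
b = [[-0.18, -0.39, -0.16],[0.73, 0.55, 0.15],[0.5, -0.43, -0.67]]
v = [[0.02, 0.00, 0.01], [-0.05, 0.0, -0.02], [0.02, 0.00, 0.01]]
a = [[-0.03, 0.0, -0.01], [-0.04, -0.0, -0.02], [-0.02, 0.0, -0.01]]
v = b @ a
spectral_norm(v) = 0.06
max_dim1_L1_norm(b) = 1.6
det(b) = -0.07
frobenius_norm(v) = 0.06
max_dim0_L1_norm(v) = 0.09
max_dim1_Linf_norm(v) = 0.05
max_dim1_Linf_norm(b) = 0.73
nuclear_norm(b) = 2.04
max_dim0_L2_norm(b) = 0.9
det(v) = 0.00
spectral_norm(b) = 1.02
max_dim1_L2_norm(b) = 0.94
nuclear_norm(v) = 0.06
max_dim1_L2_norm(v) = 0.05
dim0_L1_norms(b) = [1.41, 1.37, 0.98]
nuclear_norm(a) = 0.06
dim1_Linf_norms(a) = [0.03, 0.04, 0.02]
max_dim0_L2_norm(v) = 0.06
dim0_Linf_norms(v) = [0.05, 0.0, 0.02]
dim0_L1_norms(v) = [0.09, 0.0, 0.04]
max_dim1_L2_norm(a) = 0.04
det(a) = 0.00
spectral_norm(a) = 0.06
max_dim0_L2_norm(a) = 0.05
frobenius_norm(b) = 1.40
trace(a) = -0.04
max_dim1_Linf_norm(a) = 0.04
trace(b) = -0.30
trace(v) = 0.03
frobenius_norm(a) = 0.06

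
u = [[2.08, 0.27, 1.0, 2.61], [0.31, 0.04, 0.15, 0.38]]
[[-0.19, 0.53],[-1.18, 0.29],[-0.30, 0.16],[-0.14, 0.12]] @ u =[[-0.23, -0.03, -0.11, -0.29], [-2.36, -0.31, -1.14, -2.97], [-0.57, -0.07, -0.28, -0.72], [-0.25, -0.03, -0.12, -0.32]]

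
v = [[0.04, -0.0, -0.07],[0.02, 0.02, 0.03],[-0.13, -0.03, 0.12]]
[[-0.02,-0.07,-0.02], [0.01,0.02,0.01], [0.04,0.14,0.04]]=v @ [[0.03, -0.08, 0.0], [-0.23, -0.56, -0.04], [0.34, 0.96, 0.33]]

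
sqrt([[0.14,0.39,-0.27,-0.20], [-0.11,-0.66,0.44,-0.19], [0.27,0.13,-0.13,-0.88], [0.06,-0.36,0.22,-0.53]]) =[[0.04, 0.00, 0.09, -0.55], [-0.41, -0.59, 0.51, 0.55], [-0.33, -1.04, 0.85, -0.45], [-0.31, -0.87, 0.63, 0.25]]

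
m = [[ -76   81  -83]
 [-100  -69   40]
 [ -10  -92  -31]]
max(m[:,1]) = 81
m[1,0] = -100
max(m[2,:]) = -10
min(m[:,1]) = -92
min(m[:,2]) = -83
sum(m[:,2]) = -74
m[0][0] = -76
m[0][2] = -83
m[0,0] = -76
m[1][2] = 40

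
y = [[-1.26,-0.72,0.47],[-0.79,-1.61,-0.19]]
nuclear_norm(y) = 3.04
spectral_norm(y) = 2.21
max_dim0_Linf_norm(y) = 1.61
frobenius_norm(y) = 2.36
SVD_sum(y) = [[-0.88, -1.07, 0.09],[-1.10, -1.33, 0.11]] + [[-0.38, 0.35, 0.38], [0.31, -0.28, -0.30]]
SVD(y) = [[-0.63, -0.78], [-0.78, 0.63]] @ diag([2.2149708834752366, 0.8204291470669052]) @ [[0.63, 0.77, -0.07], [0.60, -0.54, -0.59]]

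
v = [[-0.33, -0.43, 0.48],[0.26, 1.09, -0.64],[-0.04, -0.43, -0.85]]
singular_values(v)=[1.47, 0.96, 0.18]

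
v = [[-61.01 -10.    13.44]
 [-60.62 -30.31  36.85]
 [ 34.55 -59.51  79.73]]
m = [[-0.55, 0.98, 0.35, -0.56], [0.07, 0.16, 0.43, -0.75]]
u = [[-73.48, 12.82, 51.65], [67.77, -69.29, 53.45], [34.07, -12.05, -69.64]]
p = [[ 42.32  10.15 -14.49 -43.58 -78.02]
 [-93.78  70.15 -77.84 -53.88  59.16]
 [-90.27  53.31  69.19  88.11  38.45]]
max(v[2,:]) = 79.73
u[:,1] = [12.82, -69.29, -12.05]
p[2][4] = 38.45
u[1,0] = 67.77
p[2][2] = 69.19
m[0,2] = 0.349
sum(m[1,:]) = -0.09100000000000008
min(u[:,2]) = -69.64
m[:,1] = [0.976, 0.155]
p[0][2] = -14.49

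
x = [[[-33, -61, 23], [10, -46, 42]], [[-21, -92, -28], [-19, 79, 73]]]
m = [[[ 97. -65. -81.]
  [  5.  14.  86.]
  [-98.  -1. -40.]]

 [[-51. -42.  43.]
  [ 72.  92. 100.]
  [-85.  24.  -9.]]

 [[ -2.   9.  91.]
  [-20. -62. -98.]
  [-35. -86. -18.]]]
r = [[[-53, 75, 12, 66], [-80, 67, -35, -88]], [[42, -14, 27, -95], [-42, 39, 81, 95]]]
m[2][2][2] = -18.0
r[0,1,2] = -35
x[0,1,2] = 42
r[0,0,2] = 12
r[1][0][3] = -95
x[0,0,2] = 23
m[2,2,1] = -86.0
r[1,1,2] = 81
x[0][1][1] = -46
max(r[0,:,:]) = 75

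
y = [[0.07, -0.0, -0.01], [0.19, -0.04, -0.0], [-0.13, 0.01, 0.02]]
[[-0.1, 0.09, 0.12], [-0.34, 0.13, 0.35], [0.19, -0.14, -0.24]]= y @ [[-1.75, 1.17, 1.57], [0.26, 2.35, -1.39], [-2.04, -0.47, -1.25]]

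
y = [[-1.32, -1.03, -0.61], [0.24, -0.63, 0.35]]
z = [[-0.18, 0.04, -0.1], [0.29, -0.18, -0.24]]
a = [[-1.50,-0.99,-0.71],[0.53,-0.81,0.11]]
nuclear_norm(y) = 2.54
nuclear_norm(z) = 0.61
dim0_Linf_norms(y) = [1.32, 1.03, 0.61]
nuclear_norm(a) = 2.91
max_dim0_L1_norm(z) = 0.47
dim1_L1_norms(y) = [2.96, 1.22]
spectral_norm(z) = 0.43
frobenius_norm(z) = 0.47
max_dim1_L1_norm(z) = 0.71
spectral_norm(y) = 1.78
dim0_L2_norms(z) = [0.34, 0.18, 0.26]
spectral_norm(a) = 1.93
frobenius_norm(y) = 1.94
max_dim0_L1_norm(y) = 1.66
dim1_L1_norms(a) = [3.2, 1.45]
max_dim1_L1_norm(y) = 2.96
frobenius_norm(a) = 2.16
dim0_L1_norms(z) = [0.47, 0.22, 0.34]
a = y + z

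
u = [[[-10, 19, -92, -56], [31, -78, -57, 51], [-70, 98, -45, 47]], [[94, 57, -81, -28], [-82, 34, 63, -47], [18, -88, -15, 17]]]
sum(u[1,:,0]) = 30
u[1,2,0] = 18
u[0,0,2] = -92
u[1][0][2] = -81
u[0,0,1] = 19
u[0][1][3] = 51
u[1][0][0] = 94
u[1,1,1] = 34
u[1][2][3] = 17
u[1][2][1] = -88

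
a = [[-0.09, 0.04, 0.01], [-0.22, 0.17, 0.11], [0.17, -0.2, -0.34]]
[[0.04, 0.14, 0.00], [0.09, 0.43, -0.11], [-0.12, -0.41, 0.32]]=a@[[-0.49, -1.09, -0.42], [-0.29, 1.17, -0.72], [0.28, -0.04, -0.74]]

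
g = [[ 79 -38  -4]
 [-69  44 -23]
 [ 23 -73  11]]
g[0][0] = 79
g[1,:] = [-69, 44, -23]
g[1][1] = 44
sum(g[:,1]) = -67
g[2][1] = -73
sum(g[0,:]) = 37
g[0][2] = -4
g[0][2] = -4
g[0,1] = -38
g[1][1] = 44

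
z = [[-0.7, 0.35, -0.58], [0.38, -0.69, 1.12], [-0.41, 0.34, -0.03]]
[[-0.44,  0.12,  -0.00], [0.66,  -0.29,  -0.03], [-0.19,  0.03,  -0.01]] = z @ [[0.19, 0.06, 0.04],[-0.3, 0.15, 0.02],[0.34, -0.19, -0.03]]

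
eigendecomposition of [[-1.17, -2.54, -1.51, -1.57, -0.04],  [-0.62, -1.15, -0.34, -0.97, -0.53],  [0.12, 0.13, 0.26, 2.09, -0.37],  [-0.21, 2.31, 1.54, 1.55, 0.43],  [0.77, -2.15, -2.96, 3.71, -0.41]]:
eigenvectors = [[0.35, -0.77, -0.36, 0.16, 0.1],[0.26, -0.27, -0.22, -0.49, -0.42],[0.25, 0.20, 0.53, 0.43, 0.31],[-0.28, -0.03, 0.64, 0.20, 0.25],[0.82, 0.55, 0.36, 0.71, 0.81]]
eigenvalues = [-2.95, -1.69, 2.4, 0.51, 0.81]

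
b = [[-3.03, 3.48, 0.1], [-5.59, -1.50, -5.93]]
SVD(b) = [[0.22, 0.98], [0.98, -0.22]] @ diag([8.434802667482337, 4.338018437101536]) @ [[-0.73, -0.08, -0.68], [-0.40, 0.86, 0.32]]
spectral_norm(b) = 8.43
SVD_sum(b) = [[-1.33, -0.15, -1.26], [-5.97, -0.69, -5.63]] + [[-1.7, 3.63, 1.36], [0.38, -0.81, -0.3]]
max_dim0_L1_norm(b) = 8.62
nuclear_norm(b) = 12.77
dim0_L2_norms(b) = [6.36, 3.79, 5.93]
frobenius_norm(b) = 9.48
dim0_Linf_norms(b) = [5.59, 3.48, 5.93]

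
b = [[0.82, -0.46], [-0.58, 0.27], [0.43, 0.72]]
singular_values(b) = [1.14, 0.84]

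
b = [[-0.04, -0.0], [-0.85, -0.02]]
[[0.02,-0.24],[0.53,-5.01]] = b @ [[-0.56, 5.9], [-2.69, -0.13]]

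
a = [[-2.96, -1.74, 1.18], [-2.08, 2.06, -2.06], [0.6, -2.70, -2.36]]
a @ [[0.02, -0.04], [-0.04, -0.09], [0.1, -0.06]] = [[0.13, 0.2], [-0.33, 0.02], [-0.12, 0.36]]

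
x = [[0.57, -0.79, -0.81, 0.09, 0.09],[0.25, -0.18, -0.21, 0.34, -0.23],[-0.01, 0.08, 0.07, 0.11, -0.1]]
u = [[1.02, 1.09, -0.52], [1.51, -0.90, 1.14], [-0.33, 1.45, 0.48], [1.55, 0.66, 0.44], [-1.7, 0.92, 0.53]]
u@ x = [[0.86, -1.04, -1.09, 0.41, -0.11], [0.62, -0.94, -0.95, -0.04, 0.23], [0.17, 0.04, -0.00, 0.52, -0.41], [1.04, -1.31, -1.36, 0.41, -0.06], [-0.74, 1.22, 1.22, 0.22, -0.42]]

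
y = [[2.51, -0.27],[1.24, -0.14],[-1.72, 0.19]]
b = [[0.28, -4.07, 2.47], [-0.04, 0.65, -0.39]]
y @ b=[[0.71, -10.39, 6.3], [0.35, -5.14, 3.12], [-0.49, 7.12, -4.32]]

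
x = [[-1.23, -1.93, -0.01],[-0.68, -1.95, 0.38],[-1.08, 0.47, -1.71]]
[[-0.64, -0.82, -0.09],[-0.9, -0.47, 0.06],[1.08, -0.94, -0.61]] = x@[[-0.15, 0.38, 0.02], [0.43, 0.18, 0.03], [-0.42, 0.36, 0.35]]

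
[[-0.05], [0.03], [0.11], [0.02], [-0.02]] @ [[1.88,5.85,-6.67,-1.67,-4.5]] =[[-0.09, -0.29, 0.33, 0.08, 0.22], [0.06, 0.18, -0.2, -0.05, -0.14], [0.21, 0.64, -0.73, -0.18, -0.5], [0.04, 0.12, -0.13, -0.03, -0.09], [-0.04, -0.12, 0.13, 0.03, 0.09]]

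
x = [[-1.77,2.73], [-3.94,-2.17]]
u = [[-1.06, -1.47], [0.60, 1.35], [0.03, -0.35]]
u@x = [[7.67, 0.3], [-6.38, -1.29], [1.33, 0.84]]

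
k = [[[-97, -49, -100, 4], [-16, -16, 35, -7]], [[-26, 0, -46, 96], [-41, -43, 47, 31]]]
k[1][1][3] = 31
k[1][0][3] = 96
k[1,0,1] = 0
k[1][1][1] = -43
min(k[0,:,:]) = -100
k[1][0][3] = 96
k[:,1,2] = [35, 47]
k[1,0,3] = 96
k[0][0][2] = -100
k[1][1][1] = -43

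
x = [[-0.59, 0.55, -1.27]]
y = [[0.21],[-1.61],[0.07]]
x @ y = [[-1.1]]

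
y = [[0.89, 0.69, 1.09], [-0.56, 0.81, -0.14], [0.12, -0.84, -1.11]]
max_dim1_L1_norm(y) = 2.67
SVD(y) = [[-0.74, 0.43, 0.51], [-0.11, -0.83, 0.54], [0.66, 0.35, 0.67]] @ diag([1.985083154924732, 1.1326468259162474, 0.41743985887301976]) @ [[-0.26, -0.58, -0.77], [0.79, -0.59, 0.18], [0.56, 0.56, -0.61]]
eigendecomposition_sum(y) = [[(0.43+0.21j), (0.22-0.24j), (0.24+0.09j)],  [(-0.28+0.67j), (0.39+0.31j), (-0.12+0.37j)],  [0.09-0.29j, (-0.17-0.12j), 0.03-0.16j]] + [[0.43-0.21j, 0.22+0.24j, 0.24-0.09j], [(-0.28-0.67j), (0.39-0.31j), -0.12-0.37j], [0.09+0.29j, -0.17+0.12j, 0.03+0.16j]] + [[(0.03-0j), (0.26-0j), 0.61-0.00j], [(0.01-0j), (0.04-0j), 0.09-0.00j], [(-0.07+0j), (-0.49+0j), -1.18+0.00j]]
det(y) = -0.94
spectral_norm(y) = 1.99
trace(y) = 0.59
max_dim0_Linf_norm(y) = 1.11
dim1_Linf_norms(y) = [1.09, 0.81, 1.11]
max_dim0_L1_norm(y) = 2.34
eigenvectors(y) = [[0.03-0.51j, 0.03+0.51j, -0.46+0.00j], [(0.79+0j), (0.79-0j), (-0.07+0j)], [-0.33+0.03j, -0.33-0.03j, (0.89+0j)]]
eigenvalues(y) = [(0.85+0.36j), (0.85-0.36j), (-1.11+0j)]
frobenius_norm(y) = 2.32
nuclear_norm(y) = 3.54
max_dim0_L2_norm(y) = 1.56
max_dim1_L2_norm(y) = 1.57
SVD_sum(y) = [[0.39, 0.86, 1.13], [0.06, 0.13, 0.17], [-0.34, -0.76, -1.01]] + [[0.38, -0.29, 0.09], [-0.74, 0.56, -0.17], [0.31, -0.23, 0.07]] + [[0.12, 0.12, -0.13], [0.13, 0.13, -0.14], [0.16, 0.16, -0.17]]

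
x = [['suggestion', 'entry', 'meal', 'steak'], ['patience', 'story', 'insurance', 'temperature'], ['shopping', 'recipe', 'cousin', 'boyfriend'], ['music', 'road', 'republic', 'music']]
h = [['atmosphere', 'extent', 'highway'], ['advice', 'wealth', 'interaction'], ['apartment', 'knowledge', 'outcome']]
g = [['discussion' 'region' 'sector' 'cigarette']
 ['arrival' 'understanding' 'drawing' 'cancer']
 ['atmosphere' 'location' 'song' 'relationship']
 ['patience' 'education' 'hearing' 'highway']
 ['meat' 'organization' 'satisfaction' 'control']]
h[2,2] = 'outcome'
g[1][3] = 'cancer'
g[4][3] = 'control'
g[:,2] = ['sector', 'drawing', 'song', 'hearing', 'satisfaction']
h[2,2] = 'outcome'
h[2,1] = 'knowledge'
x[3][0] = 'music'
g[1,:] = ['arrival', 'understanding', 'drawing', 'cancer']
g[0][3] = 'cigarette'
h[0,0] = 'atmosphere'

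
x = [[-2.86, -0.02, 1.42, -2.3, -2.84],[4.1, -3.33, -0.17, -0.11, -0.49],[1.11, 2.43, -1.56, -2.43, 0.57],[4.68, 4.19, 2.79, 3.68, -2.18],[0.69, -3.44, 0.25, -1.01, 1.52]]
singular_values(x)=[8.58, 6.58, 4.28, 3.48, 1.24]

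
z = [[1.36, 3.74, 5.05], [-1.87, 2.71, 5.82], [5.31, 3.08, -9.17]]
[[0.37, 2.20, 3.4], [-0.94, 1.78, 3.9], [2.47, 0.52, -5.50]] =z@[[0.39, 0.01, -0.04], [0.01, 0.45, 0.1], [-0.04, 0.1, 0.61]]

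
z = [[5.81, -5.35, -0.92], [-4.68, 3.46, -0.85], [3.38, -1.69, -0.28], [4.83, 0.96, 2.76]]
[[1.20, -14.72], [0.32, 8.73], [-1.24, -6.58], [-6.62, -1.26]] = z @ [[-1.05, -1.26], [-1.35, 1.15], [-0.09, 1.35]]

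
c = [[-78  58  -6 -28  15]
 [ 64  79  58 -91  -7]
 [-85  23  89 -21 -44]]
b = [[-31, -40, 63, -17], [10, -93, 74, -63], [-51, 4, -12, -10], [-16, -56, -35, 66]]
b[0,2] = 63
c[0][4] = 15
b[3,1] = -56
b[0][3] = -17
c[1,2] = 58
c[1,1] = 79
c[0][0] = -78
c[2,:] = [-85, 23, 89, -21, -44]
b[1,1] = -93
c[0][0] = -78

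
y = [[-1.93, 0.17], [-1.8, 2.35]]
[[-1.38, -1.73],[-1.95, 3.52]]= y @[[0.69,1.10],[-0.30,2.34]]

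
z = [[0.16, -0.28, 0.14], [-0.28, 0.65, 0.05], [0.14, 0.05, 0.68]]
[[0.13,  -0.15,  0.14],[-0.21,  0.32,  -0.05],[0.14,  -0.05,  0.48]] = z @ [[0.74, -0.01, 0.05], [-0.01, 0.49, -0.11], [0.05, -0.11, 0.71]]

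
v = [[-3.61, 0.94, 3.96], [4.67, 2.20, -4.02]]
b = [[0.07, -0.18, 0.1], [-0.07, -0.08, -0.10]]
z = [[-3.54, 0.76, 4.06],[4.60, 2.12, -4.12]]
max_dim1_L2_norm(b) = 0.22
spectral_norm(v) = 8.22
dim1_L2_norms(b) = [0.22, 0.15]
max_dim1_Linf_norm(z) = 4.6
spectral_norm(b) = 0.22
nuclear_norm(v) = 10.41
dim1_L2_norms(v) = [5.44, 6.54]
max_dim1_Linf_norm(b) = 0.18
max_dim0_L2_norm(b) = 0.2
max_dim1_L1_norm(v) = 10.89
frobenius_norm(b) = 0.26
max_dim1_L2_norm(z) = 6.53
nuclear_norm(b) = 0.36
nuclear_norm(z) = 10.27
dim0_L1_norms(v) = [8.28, 3.14, 7.98]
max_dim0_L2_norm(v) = 5.9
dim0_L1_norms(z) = [8.14, 2.88, 8.18]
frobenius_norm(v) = 8.51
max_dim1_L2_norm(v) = 6.54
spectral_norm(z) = 8.26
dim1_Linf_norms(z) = [4.06, 4.6]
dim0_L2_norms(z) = [5.8, 2.25, 5.78]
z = v + b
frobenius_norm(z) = 8.50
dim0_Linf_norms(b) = [0.07, 0.18, 0.1]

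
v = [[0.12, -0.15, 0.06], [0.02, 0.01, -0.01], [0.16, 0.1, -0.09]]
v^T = [[0.12, 0.02, 0.16], [-0.15, 0.01, 0.10], [0.06, -0.01, -0.09]]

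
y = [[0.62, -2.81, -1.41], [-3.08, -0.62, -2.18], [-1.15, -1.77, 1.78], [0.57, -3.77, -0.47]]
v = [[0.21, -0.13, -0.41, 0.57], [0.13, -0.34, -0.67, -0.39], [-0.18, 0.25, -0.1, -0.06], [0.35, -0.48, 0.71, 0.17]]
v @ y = [[1.33, -1.93, -1.01], [1.68, 2.50, -0.45], [-0.80, 0.75, -0.44], [0.98, -2.58, 1.74]]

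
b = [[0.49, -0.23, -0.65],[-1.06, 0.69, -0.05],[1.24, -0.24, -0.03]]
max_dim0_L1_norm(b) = 2.79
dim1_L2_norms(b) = [0.85, 1.27, 1.26]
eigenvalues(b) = [(0.21+0.71j), (0.21-0.71j), (0.73+0j)]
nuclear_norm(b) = 2.81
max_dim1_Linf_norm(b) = 1.24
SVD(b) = [[-0.33, 0.94, 0.09], [0.67, 0.3, -0.68], [-0.67, -0.17, -0.72]] @ diag([1.8453792395991224, 0.6246191984972708, 0.34384054287589844]) @ [[-0.92, 0.38, 0.11], [-0.10, 0.05, -0.99], [-0.38, -0.92, -0.01]]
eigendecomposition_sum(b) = [[0.24+0.31j, -0.11+0.04j, -0.32+0.10j],[(-0.12+0.47j), -0.12-0.07j, -0.35-0.24j],[0.48-0.29j, 0.04+0.16j, 0.10+0.47j]] + [[(0.24-0.31j), (-0.11-0.04j), -0.32-0.10j], [-0.12-0.47j, -0.12+0.07j, -0.35+0.24j], [0.48+0.29j, 0.04-0.16j, 0.10-0.47j]] + [[(0.02+0j), (-0.02-0j), -0.01-0.00j], [-0.82-0.00j, 0.93+0.00j, (0.64+0j)], [0.28+0.00j, (-0.32-0j), -0.22-0.00j]]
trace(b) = 1.15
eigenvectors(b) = [[-0.05-0.46j, (-0.05+0.46j), -0.02+0.00j], [(0.42-0.4j), (0.42+0.4j), (0.94+0j)], [-0.67+0.00j, (-0.67-0j), (-0.33+0j)]]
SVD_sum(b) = [[0.56, -0.23, -0.07], [-1.13, 0.46, 0.13], [1.14, -0.47, -0.13]] + [[-0.06,0.03,-0.58], [-0.02,0.01,-0.19], [0.01,-0.0,0.1]] + [[-0.01, -0.03, -0.00], [0.09, 0.22, 0.0], [0.09, 0.23, 0.0]]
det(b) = 0.40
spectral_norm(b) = 1.85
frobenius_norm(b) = 1.98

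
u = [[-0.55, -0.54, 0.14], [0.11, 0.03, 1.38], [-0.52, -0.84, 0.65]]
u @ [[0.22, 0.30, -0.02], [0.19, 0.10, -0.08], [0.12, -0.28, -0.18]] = [[-0.21,-0.26,0.03], [0.2,-0.35,-0.25], [-0.2,-0.42,-0.04]]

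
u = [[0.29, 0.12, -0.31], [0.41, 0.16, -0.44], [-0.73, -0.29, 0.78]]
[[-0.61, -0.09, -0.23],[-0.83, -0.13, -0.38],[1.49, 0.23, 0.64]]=u @ [[2.73, 1.97, 1.06], [-3.66, -0.59, 4.46], [3.1, 1.92, 3.47]]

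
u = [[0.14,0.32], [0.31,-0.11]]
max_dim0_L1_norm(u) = 0.45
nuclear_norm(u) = 0.68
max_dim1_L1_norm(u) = 0.46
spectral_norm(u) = 0.35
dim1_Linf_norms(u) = [0.32, 0.31]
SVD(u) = [[-0.91, -0.42], [-0.42, 0.91]] @ diag([0.3547066523574528, 0.3230838757557689]) @ [[-0.73, -0.69], [0.69, -0.73]]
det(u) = -0.11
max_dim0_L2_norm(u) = 0.34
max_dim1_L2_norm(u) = 0.35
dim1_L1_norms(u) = [0.46, 0.42]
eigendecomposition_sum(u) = [[0.24, 0.17], [0.16, 0.11]] + [[-0.10, 0.15], [0.15, -0.22]]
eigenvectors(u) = [[0.83,-0.57],[0.56,0.82]]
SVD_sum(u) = [[0.23,0.22],[0.11,0.10]] + [[-0.09, 0.1], [0.2, -0.21]]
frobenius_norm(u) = 0.48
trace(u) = 0.03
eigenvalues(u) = [0.35, -0.32]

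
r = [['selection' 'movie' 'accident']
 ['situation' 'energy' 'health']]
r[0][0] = 'selection'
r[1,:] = ['situation', 'energy', 'health']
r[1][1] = 'energy'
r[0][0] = 'selection'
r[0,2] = 'accident'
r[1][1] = 'energy'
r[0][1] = 'movie'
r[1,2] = 'health'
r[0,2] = 'accident'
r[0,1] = 'movie'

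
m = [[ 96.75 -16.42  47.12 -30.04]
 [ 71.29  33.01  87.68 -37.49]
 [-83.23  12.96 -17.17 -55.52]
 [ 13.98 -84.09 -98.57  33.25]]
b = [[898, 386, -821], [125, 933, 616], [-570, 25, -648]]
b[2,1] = 25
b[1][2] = 616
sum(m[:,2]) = 19.060000000000016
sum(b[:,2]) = -853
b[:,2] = [-821, 616, -648]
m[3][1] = -84.09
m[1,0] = 71.29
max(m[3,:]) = 33.25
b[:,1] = [386, 933, 25]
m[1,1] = 33.01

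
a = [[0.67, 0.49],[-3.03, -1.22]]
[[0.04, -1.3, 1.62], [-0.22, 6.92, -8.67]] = a @ [[0.09,-2.71,3.4], [-0.04,1.06,-1.34]]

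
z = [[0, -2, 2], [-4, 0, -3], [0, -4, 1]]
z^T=[[0, -4, 0], [-2, 0, -4], [2, -3, 1]]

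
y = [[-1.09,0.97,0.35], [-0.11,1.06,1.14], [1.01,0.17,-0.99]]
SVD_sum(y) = [[-0.76, 0.7, 0.86], [-0.76, 0.70, 0.86], [0.63, -0.58, -0.71]] + [[-0.00, -0.00, 0.00], [0.45, 0.52, -0.02], [0.55, 0.62, -0.03]] + [[-0.33, 0.27, -0.51], [0.19, -0.16, 0.3], [-0.16, 0.13, -0.25]]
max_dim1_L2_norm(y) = 1.56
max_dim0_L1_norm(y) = 2.48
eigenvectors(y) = [[-0.08+0.32j, -0.08-0.32j, (0.39+0j)], [(-0.42-0.06j), (-0.42+0.06j), 0.89+0.00j], [(0.84+0j), (0.84-0j), (0.24+0j)]]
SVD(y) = [[-0.61, 0.00, 0.79], [-0.61, -0.64, -0.47], [0.51, -0.77, 0.39]] @ diag([2.2044168856277238, 1.0739740087658787, 0.8384664709186123]) @ [[0.56,  -0.52,  -0.64], [-0.66,  -0.75,  0.03], [-0.5,  0.41,  -0.77]]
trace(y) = -1.02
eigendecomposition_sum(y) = [[-0.59+0.06j, 0.25+0.03j, 0.05-0.22j], [(-0.15-0.74j), -0.01+0.32j, 0.29+0.04j], [(0.48+1.4j), (-0.06-0.62j), (-0.57+0j)]] + [[-0.59-0.06j, (0.25-0.03j), 0.05+0.22j],[(-0.15+0.74j), (-0.01-0.32j), (0.29-0.04j)],[0.48-1.40j, (-0.06+0.62j), (-0.57-0j)]] + [[0.08-0.00j, 0.48+0.00j, (0.25+0j)], [(0.19-0j), 1.08+0.00j, (0.56+0j)], [(0.05-0j), (0.29+0j), (0.15+0j)]]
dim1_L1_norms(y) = [2.41, 2.31, 2.17]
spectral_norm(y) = 2.20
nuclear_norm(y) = 4.12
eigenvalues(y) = [(-1.17+0.38j), (-1.17-0.38j), (1.32+0j)]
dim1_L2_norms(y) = [1.5, 1.56, 1.42]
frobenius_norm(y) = 2.59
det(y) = 1.99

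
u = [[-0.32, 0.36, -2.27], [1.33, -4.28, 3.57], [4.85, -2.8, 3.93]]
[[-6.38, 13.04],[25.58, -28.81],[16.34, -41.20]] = u @ [[-1.00,-3.61], [-4.41,1.43], [2.25,-5.01]]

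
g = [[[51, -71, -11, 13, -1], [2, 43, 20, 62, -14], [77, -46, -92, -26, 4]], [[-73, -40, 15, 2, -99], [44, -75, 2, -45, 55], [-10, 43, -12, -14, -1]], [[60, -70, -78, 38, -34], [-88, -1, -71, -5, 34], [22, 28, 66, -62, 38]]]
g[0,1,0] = 2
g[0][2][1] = -46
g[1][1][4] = 55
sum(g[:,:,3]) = -37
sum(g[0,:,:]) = 11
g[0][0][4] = -1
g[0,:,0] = [51, 2, 77]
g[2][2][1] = 28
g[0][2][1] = -46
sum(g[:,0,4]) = -134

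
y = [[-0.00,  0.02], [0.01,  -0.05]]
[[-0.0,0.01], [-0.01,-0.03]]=y@[[-0.65, 0.11], [-0.02, 0.67]]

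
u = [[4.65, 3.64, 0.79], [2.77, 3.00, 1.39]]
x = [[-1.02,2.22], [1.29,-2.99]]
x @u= [[1.41, 2.95, 2.28], [-2.28, -4.27, -3.14]]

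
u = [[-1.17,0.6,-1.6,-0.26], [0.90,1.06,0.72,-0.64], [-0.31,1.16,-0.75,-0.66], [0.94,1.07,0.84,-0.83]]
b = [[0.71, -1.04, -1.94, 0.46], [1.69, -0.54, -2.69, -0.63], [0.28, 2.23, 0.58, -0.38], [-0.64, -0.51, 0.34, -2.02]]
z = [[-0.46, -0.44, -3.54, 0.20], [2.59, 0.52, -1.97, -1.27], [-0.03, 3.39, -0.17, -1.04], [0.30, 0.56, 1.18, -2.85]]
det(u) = -0.00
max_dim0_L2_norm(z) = 4.22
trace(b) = -1.27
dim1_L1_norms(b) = [4.15, 5.55, 3.47, 3.51]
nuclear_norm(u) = 5.21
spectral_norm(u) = 2.77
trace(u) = -1.69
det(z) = 89.30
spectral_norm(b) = 4.08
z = u + b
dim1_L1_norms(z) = [4.64, 6.35, 4.63, 4.89]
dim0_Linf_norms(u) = [1.17, 1.16, 1.6, 0.83]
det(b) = 5.03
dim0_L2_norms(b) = [1.96, 2.57, 3.38, 2.2]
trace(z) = -2.96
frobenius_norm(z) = 6.93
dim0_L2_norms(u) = [1.78, 1.99, 2.08, 1.27]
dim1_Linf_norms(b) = [1.94, 2.69, 2.23, 2.02]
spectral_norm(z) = 4.37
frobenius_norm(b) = 5.17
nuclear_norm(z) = 13.13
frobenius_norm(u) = 3.62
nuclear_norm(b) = 8.80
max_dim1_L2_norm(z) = 3.6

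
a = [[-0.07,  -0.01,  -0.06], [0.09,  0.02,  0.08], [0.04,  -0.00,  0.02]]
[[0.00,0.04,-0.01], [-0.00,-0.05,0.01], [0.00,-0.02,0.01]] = a @ [[0.25, -0.32, 0.1], [0.16, -0.03, -0.31], [-0.33, -0.25, 0.08]]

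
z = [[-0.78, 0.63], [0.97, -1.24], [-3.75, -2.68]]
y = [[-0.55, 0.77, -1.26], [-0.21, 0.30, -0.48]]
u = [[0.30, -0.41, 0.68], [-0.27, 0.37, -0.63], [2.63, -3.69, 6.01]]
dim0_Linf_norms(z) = [3.75, 2.68]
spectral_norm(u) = 7.61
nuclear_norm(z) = 6.46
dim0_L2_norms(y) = [0.59, 0.83, 1.35]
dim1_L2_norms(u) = [0.85, 0.78, 7.53]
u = z @ y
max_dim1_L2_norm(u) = 7.53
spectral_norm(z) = 4.62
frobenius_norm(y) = 1.69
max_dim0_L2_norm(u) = 6.08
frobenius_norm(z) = 4.97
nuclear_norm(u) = 7.63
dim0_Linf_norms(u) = [2.63, 3.69, 6.01]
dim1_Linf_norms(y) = [1.26, 0.48]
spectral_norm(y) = 1.69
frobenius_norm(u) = 7.61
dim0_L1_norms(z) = [5.5, 4.55]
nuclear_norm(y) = 1.69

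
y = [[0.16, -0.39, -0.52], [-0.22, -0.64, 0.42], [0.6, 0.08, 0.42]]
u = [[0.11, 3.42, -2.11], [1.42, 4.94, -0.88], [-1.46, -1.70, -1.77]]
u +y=[[0.27, 3.03, -2.63], [1.2, 4.30, -0.46], [-0.86, -1.62, -1.35]]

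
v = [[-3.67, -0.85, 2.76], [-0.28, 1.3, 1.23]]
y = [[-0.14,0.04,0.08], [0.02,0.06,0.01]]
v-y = [[-3.53, -0.89, 2.68], [-0.3, 1.24, 1.22]]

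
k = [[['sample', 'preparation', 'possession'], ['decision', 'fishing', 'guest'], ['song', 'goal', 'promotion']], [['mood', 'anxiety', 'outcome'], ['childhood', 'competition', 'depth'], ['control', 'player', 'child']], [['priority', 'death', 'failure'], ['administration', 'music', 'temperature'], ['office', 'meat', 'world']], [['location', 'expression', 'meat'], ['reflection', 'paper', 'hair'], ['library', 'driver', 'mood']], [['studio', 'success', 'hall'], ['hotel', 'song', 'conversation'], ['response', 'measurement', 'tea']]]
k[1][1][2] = 'depth'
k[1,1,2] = 'depth'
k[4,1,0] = 'hotel'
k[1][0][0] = 'mood'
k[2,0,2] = 'failure'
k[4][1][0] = 'hotel'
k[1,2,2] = 'child'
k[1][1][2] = 'depth'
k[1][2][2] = 'child'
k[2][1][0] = 'administration'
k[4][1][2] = 'conversation'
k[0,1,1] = 'fishing'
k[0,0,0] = 'sample'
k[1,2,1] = 'player'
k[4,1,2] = 'conversation'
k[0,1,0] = 'decision'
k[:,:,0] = [['sample', 'decision', 'song'], ['mood', 'childhood', 'control'], ['priority', 'administration', 'office'], ['location', 'reflection', 'library'], ['studio', 'hotel', 'response']]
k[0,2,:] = ['song', 'goal', 'promotion']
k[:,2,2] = ['promotion', 'child', 'world', 'mood', 'tea']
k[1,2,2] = 'child'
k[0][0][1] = 'preparation'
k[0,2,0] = 'song'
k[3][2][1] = 'driver'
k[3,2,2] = 'mood'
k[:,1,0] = ['decision', 'childhood', 'administration', 'reflection', 'hotel']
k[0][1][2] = 'guest'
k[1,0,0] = 'mood'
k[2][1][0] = 'administration'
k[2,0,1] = 'death'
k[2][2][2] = 'world'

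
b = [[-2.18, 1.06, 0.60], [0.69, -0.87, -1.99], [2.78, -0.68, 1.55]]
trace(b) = -1.50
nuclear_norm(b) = 6.53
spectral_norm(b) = 3.87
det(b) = 0.06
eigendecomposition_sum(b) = [[-2.12, 1.06, 0.68],  [1.68, -0.84, -0.54],  [1.42, -0.71, -0.46]] + [[-0.05, -0.00, -0.08],[-0.98, -0.02, -1.44],[1.36, 0.03, 2.00]] + [[-0.00, -0.00, -0.00], [-0.01, -0.01, -0.01], [0.0, 0.00, 0.0]]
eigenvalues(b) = [-3.42, 1.93, -0.01]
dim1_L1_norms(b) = [3.84, 3.55, 5.01]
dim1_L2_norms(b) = [2.5, 2.28, 3.25]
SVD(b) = [[-0.6, 0.35, 0.72],  [0.18, -0.82, 0.55],  [0.78, 0.45, 0.43]] @ diag([3.8657128802481906, 2.6605691347675218, 0.005983862100446978]) @ [[0.93,  -0.34,  0.13], [-0.03,  0.29,  0.96], [-0.36,  -0.89,  0.26]]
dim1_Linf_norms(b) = [2.18, 1.99, 2.78]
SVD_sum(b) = [[-2.15, 0.79, -0.30], [0.63, -0.23, 0.09], [2.81, -1.03, 0.39]] + [[-0.02, 0.27, 0.9], [0.06, -0.63, -2.08], [-0.03, 0.35, 1.16]] + [[-0.00, -0.0, 0.00], [-0.0, -0.0, 0.00], [-0.0, -0.0, 0.0]]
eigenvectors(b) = [[-0.69,-0.03,-0.36], [0.55,-0.58,-0.89], [0.46,0.81,0.26]]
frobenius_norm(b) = 4.69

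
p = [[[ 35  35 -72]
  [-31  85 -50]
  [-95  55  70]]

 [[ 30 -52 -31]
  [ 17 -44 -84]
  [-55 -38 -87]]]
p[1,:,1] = [-52, -44, -38]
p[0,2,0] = -95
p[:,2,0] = [-95, -55]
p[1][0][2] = -31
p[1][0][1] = -52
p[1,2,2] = -87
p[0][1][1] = 85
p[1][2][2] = -87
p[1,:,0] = [30, 17, -55]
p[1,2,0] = -55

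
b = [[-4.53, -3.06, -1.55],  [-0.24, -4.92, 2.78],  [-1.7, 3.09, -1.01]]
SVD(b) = [[-0.54,0.82,-0.21], [-0.76,-0.36,0.55], [0.38,0.45,0.81]] @ diag([7.00905008629207, 5.199717605754724, 1.254493407018743]) @ [[0.28, 0.93, -0.24], [-0.84, 0.12, -0.52], [-0.46, 0.35, 0.82]]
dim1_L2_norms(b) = [5.68, 5.66, 3.67]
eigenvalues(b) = [(1.3+0j), (-5.88+0.77j), (-5.88-0.77j)]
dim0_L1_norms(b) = [6.47, 11.07, 5.34]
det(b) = 45.72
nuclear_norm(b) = 13.46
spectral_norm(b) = 7.01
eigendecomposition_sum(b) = [[(0.14+0j), (-0.3-0j), (-0.45+0j)], [(-0.13+0j), 0.27+0.00j, (0.41-0j)], [(-0.28+0j), 0.58+0.00j, 0.89-0.00j]] + [[-2.34+2.47j, -1.38-5.39j, (-0.55+3.77j)],[-0.05+1.91j, -2.60-1.74j, (1.18+1.78j)],[(-0.71-0.46j), 1.26-0.58j, (-0.95+0.04j)]] + [[(-2.34-2.47j),(-1.38+5.39j),(-0.55-3.77j)],  [-0.05-1.91j,(-2.6+1.74j),1.18-1.78j],  [-0.71+0.46j,(1.26+0.58j),(-0.95-0.04j)]]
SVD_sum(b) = [[-1.05,-3.49,0.88], [-1.49,-4.93,1.25], [0.74,2.45,-0.62]] + [[-3.59,0.52,-2.22], [1.56,-0.23,0.97], [-1.98,0.29,-1.22]] + [[0.12,  -0.09,  -0.21], [-0.31,  0.24,  0.56], [-0.46,  0.35,  0.83]]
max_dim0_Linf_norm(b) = 4.92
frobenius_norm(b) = 8.82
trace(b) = -10.46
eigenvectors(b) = [[(0.42+0j), -0.85+0.00j, (-0.85-0j)], [(-0.38+0j), (-0.36+0.32j), -0.36-0.32j], [(-0.82+0j), (-0.04-0.21j), (-0.04+0.21j)]]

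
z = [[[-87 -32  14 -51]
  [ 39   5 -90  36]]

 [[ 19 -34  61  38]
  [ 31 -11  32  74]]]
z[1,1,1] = -11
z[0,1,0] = 39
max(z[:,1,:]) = 74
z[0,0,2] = 14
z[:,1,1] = [5, -11]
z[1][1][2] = 32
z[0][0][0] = -87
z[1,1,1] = -11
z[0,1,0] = 39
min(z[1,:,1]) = -34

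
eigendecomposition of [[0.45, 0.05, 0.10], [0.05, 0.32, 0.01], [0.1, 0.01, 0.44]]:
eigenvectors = [[-0.73, -0.52, 0.45], [-0.18, -0.48, -0.86], [-0.66, 0.71, -0.25]]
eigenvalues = [0.55, 0.36, 0.3]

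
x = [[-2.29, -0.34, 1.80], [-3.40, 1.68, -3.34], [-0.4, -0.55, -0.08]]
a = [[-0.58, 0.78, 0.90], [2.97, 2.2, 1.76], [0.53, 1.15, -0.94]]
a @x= [[-1.68,1.01,-3.72], [-14.99,1.72,-2.14], [-4.75,2.27,-2.81]]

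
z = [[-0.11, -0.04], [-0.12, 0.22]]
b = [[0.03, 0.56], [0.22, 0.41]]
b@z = [[-0.07, 0.12],[-0.07, 0.08]]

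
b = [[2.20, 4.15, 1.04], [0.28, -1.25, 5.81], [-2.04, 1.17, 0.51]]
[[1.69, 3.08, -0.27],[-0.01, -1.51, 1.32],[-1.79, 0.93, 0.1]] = b@[[0.85, -0.03, -0.05], [-0.03, 0.78, -0.09], [-0.05, -0.09, 0.21]]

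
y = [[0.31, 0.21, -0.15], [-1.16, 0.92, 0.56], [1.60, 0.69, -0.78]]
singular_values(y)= [2.22, 1.17, 0.0]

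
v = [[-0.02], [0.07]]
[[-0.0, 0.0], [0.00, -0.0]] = v @ [[0.05, -0.03]]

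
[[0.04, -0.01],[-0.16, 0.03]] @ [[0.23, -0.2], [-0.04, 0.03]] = [[0.01, -0.01], [-0.04, 0.03]]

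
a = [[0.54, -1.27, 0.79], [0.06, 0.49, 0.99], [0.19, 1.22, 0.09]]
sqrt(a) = [[(0.76+0.06j), -0.65+0.59j, 0.41-0.62j], [0.03+0.03j, 0.72+0.35j, 0.51-0.36j], [(0.1-0.05j), 0.63-0.53j, 0.52+0.56j]]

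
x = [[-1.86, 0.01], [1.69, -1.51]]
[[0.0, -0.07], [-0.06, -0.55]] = x@[[0.00, 0.04], [0.04, 0.41]]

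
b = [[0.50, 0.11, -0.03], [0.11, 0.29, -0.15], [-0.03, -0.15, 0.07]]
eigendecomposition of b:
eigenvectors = [[0.87,0.49,-0.05], [0.45,-0.76,0.46], [-0.19,0.43,0.88]]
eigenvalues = [0.56, 0.3, -0.01]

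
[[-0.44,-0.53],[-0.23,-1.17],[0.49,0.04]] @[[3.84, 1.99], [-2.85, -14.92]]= [[-0.18, 7.03], [2.45, 17.0], [1.77, 0.38]]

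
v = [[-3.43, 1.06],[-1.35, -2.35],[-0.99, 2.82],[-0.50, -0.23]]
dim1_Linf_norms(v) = [3.43, 2.35, 2.82, 0.5]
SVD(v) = [[-0.76, -0.48], [0.16, -0.77], [-0.63, 0.39], [-0.05, -0.15]] @ diag([4.227960272945639, 3.404886478341596]) @ [[0.72,-0.70], [0.70,0.72]]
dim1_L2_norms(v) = [3.59, 2.71, 2.99, 0.55]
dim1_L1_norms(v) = [4.49, 3.7, 3.81, 0.73]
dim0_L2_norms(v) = [3.85, 3.83]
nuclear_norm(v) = 7.63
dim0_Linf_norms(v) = [3.43, 2.82]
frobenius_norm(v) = 5.43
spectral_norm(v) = 4.23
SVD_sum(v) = [[-2.29, 2.23], [0.48, -0.47], [-1.92, 1.87], [-0.14, 0.14]] + [[-1.14, -1.17],  [-1.83, -1.88],  [0.93, 0.95],  [-0.36, -0.37]]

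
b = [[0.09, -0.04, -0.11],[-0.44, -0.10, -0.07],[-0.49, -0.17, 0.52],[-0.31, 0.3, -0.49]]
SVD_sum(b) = [[0.06, 0.04, -0.09], [-0.11, -0.07, 0.16], [-0.37, -0.25, 0.56], [0.17, 0.11, -0.25]] + [[0.03, -0.01, 0.02], [-0.33, 0.09, -0.18], [-0.12, 0.03, -0.06], [-0.48, 0.13, -0.26]] + [[-0.0, -0.07, -0.03],  [-0.00, -0.11, -0.05],  [0.0, 0.05, 0.02],  [0.00, 0.06, 0.03]]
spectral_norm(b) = 0.83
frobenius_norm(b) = 1.09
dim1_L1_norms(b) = [0.24, 0.61, 1.18, 1.1]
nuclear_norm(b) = 1.69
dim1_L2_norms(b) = [0.15, 0.46, 0.73, 0.65]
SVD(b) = [[-0.14, 0.05, -0.47],[0.25, -0.55, -0.73],[0.87, -0.2, 0.31],[-0.39, -0.81, 0.40]] @ diag([0.8255211676158821, 0.6962582459781103, 0.17216055508041192]) @ [[-0.52, -0.35, 0.78], [0.85, -0.22, 0.47], [0.01, 0.91, 0.41]]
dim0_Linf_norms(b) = [0.49, 0.3, 0.52]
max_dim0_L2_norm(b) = 0.73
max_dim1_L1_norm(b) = 1.18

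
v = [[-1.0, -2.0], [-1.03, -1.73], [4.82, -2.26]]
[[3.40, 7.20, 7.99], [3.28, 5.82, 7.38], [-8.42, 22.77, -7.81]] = v @ [[-2.06, 2.46, -2.83], [-0.67, -4.83, -2.58]]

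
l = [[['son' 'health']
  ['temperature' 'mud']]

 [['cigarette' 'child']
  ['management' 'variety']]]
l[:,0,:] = [['son', 'health'], ['cigarette', 'child']]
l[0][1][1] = 'mud'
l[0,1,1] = 'mud'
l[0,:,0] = ['son', 'temperature']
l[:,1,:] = [['temperature', 'mud'], ['management', 'variety']]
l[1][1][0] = 'management'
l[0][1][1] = 'mud'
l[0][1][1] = 'mud'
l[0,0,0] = 'son'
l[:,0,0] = ['son', 'cigarette']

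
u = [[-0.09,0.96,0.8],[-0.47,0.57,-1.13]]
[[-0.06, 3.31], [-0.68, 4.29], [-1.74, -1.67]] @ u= [[-1.55, 1.83, -3.79], [-1.96, 1.79, -5.39], [0.94, -2.62, 0.50]]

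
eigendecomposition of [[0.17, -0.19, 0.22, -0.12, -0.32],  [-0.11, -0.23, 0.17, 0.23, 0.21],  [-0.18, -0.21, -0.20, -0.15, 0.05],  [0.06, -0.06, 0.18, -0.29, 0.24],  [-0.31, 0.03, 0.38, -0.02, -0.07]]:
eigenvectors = [[-0.76+0.00j, (-0.24+0.39j), -0.24-0.39j, (0.25-0.15j), (0.25+0.15j)], [(0.34+0j), (0.26+0.32j), (0.26-0.32j), (0.38+0.32j), (0.38-0.32j)], [(0.11+0j), (-0.49+0j), (-0.49-0j), -0.06+0.27j, -0.06-0.27j], [0.11+0.00j, 0.03+0.47j, 0.03-0.47j, -0.59+0.00j, -0.59-0.00j], [0.53+0.00j, -0.25+0.31j, -0.25-0.31j, (0.35-0.35j), (0.35+0.35j)]]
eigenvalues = [(0.47+0j), (-0.14+0.39j), (-0.14-0.39j), (-0.4+0.11j), (-0.4-0.11j)]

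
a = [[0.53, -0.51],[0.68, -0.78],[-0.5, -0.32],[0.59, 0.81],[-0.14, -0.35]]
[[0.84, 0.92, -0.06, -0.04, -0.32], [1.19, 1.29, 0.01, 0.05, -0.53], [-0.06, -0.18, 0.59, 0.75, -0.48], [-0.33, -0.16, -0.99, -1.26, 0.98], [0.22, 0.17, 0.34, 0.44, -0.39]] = a @ [[0.70, 0.91, -0.76, -0.93, 0.33], [-0.92, -0.86, -0.67, -0.88, 0.97]]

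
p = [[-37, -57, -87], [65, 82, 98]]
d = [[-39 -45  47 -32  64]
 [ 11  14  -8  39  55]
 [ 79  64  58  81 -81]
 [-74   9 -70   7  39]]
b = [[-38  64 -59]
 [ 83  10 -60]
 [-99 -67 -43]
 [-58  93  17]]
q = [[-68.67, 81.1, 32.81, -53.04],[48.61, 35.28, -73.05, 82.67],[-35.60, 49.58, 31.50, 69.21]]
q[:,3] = [-53.04, 82.67, 69.21]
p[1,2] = 98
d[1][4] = 55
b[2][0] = -99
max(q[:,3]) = 82.67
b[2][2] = -43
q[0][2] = 32.81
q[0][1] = 81.1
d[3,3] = 7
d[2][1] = 64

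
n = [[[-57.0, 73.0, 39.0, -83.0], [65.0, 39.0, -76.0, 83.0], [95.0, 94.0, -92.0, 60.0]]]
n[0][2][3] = 60.0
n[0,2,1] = 94.0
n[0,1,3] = 83.0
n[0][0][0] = -57.0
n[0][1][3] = 83.0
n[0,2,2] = -92.0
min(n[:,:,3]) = -83.0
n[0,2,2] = -92.0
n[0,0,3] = -83.0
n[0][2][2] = -92.0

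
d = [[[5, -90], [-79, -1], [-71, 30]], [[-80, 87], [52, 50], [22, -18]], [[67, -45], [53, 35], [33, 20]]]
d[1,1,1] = 50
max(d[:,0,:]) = 87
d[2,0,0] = 67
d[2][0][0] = 67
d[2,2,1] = 20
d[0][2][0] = -71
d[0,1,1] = -1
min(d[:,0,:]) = -90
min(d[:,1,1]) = -1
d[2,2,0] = 33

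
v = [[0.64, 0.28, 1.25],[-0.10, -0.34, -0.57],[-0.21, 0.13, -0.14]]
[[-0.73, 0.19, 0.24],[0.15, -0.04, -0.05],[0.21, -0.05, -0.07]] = v@[[-1.25, 0.32, 0.42],  [-0.27, 0.07, 0.09],  [0.12, -0.03, -0.04]]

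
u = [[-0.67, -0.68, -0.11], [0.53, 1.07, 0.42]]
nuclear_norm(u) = 1.85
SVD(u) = [[-0.6, 0.8], [0.8, 0.60]] @ diag([1.5625671739531917, 0.2897996323046958]) @ [[0.53, 0.81, 0.26], [-0.76, 0.32, 0.56]]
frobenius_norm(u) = 1.59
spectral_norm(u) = 1.56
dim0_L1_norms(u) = [1.2, 1.75, 0.53]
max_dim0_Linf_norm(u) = 1.07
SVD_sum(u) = [[-0.49, -0.75, -0.24], [0.66, 1.01, 0.32]] + [[-0.18, 0.07, 0.13],  [-0.13, 0.06, 0.10]]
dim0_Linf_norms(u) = [0.67, 1.07, 0.42]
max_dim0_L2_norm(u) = 1.27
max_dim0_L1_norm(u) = 1.75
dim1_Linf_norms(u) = [0.68, 1.07]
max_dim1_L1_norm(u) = 2.02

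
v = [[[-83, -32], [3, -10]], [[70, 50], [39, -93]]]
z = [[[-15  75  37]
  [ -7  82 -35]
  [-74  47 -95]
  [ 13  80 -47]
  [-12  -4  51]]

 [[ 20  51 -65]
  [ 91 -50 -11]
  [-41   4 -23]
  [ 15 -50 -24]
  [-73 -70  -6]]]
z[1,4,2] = -6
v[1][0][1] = 50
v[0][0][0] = -83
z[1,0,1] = 51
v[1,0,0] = 70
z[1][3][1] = -50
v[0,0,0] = -83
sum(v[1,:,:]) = 66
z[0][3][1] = 80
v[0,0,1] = -32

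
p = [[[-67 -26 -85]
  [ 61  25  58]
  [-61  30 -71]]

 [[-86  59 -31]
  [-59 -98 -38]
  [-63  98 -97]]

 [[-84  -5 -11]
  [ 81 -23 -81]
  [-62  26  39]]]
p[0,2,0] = -61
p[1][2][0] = -63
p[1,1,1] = -98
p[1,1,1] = -98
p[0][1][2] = 58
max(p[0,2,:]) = 30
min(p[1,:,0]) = -86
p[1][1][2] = -38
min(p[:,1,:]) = -98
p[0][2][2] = -71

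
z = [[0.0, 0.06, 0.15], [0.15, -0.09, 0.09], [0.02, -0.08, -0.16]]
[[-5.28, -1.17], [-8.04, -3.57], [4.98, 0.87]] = z @ [[-36.38, -17.69], [-4.63, 1.70], [-33.36, -8.51]]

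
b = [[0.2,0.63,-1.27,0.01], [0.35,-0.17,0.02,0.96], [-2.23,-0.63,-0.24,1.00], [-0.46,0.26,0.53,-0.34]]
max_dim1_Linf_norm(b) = 2.23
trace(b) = -0.55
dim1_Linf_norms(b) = [1.27, 0.96, 2.23, 0.53]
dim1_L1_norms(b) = [2.11, 1.5, 4.1, 1.59]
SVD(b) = [[-0.13, -0.9, -0.32, 0.26], [0.04, -0.16, 0.85, 0.50], [0.99, -0.14, -0.05, -0.05], [0.08, 0.38, -0.41, 0.83]] @ diag([2.5570125634215524, 1.487164442105105, 1.1530995375002022, 0.3831319997851476]) @ [[-0.88, -0.27, -0.01, 0.39], [-0.07, -0.24, 0.92, -0.29], [0.46, -0.37, 0.19, 0.79], [-0.1, 0.86, 0.33, 0.38]]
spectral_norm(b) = 2.56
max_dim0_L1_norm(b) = 3.24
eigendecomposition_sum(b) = [[1.00, 0.51, -0.63, -0.06], [-0.1, -0.05, 0.07, 0.01], [-1.32, -0.67, 0.83, 0.08], [-0.55, -0.28, 0.35, 0.03]] + [[-0.02, -0.04, 0.0, -0.04], [0.16, 0.31, -0.04, 0.31], [0.08, 0.16, -0.02, 0.17], [0.11, 0.22, -0.03, 0.23]] + [[-0.63, -0.12, -0.70, 0.56], [0.07, 0.01, 0.07, -0.06], [-0.96, -0.18, -1.06, 0.85], [0.14, 0.03, 0.15, -0.12]] + [[-0.15, 0.28, 0.05, -0.45], [0.23, -0.43, -0.08, 0.7], [-0.03, 0.06, 0.01, -0.09], [-0.16, 0.3, 0.06, -0.48]]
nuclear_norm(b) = 5.58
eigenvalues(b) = [1.81, 0.49, -1.8, -1.05]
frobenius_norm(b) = 3.20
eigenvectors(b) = [[-0.57, 0.10, -0.54, 0.46], [0.06, -0.74, 0.06, -0.73], [0.76, -0.39, -0.83, 0.10], [0.32, -0.54, 0.12, 0.5]]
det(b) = 1.68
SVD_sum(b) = [[0.29, 0.09, 0.00, -0.13], [-0.10, -0.03, -0.0, 0.05], [-2.22, -0.68, -0.03, 0.99], [-0.17, -0.05, -0.0, 0.08]] + [[0.09, 0.32, -1.24, 0.39],[0.02, 0.06, -0.23, 0.07],[0.01, 0.05, -0.19, 0.06],[-0.04, -0.13, 0.52, -0.16]] + [[-0.17, 0.13, -0.07, -0.29],[0.45, -0.36, 0.18, 0.77],[-0.03, 0.02, -0.01, -0.04],[-0.22, 0.17, -0.09, -0.37]] + [[-0.01, 0.09, 0.03, 0.04], [-0.02, 0.16, 0.06, 0.07], [0.00, -0.02, -0.01, -0.01], [-0.03, 0.27, 0.11, 0.12]]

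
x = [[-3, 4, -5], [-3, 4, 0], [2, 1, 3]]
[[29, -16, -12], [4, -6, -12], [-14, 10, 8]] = x@[[0, 2, 4], [1, 0, 0], [-5, 2, 0]]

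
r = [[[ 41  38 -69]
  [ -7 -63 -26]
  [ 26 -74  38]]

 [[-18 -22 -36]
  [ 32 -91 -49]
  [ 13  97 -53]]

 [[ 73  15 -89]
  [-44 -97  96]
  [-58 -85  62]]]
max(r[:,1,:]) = 96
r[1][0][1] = -22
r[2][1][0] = -44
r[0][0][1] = 38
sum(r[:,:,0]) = 58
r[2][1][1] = -97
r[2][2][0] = -58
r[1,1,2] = -49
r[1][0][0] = -18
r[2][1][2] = 96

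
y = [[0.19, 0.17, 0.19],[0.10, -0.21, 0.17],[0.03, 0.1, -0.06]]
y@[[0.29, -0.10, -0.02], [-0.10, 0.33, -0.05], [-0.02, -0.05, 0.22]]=[[0.03, 0.03, 0.03],[0.05, -0.09, 0.05],[-0.0, 0.03, -0.02]]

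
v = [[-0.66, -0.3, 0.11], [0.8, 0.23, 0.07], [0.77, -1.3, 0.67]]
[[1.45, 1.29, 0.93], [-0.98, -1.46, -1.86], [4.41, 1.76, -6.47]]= v@[[-0.63,-0.99,-2.78],[-2.71,-2.54,2.23],[2.05,-1.16,-2.13]]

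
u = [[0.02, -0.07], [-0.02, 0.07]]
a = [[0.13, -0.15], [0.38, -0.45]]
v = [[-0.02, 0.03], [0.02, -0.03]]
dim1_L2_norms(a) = [0.2, 0.59]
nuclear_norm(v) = 0.05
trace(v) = -0.05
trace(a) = -0.32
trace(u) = 0.09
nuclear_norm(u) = 0.10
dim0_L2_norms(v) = [0.03, 0.04]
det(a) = -0.00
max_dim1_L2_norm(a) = 0.59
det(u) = 0.00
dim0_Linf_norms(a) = [0.38, 0.45]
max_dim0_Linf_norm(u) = 0.07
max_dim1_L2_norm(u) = 0.07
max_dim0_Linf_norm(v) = 0.03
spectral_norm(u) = 0.10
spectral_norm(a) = 0.62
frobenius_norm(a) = 0.62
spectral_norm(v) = 0.05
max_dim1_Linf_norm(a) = 0.45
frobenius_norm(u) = 0.10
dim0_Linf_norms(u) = [0.02, 0.07]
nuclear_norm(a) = 0.62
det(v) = 0.00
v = u @ a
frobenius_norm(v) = 0.05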